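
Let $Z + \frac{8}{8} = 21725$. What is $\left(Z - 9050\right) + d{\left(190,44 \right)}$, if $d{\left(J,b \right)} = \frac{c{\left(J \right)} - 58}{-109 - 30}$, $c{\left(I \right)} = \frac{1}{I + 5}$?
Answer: $\frac{343540079}{27105} \approx 12674.0$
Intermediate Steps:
$Z = 21724$ ($Z = -1 + 21725 = 21724$)
$c{\left(I \right)} = \frac{1}{5 + I}$
$d{\left(J,b \right)} = \frac{58}{139} - \frac{1}{139 \left(5 + J\right)}$ ($d{\left(J,b \right)} = \frac{\frac{1}{5 + J} - 58}{-109 - 30} = \frac{-58 + \frac{1}{5 + J}}{-139} = \left(-58 + \frac{1}{5 + J}\right) \left(- \frac{1}{139}\right) = \frac{58}{139} - \frac{1}{139 \left(5 + J\right)}$)
$\left(Z - 9050\right) + d{\left(190,44 \right)} = \left(21724 - 9050\right) + \frac{289 + 58 \cdot 190}{139 \left(5 + 190\right)} = \left(21724 - 9050\right) + \frac{289 + 11020}{139 \cdot 195} = 12674 + \frac{1}{139} \cdot \frac{1}{195} \cdot 11309 = 12674 + \frac{11309}{27105} = \frac{343540079}{27105}$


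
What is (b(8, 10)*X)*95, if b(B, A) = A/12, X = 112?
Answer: 26600/3 ≈ 8866.7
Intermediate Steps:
b(B, A) = A/12 (b(B, A) = A*(1/12) = A/12)
(b(8, 10)*X)*95 = (((1/12)*10)*112)*95 = ((⅚)*112)*95 = (280/3)*95 = 26600/3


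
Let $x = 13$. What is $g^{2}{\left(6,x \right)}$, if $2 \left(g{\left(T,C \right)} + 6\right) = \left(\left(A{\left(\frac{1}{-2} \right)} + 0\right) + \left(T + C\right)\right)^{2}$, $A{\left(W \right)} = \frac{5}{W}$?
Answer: $\frac{4761}{4} \approx 1190.3$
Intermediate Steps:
$g{\left(T,C \right)} = -6 + \frac{\left(-10 + C + T\right)^{2}}{2}$ ($g{\left(T,C \right)} = -6 + \frac{\left(\left(\frac{5}{\frac{1}{-2}} + 0\right) + \left(T + C\right)\right)^{2}}{2} = -6 + \frac{\left(\left(\frac{5}{- \frac{1}{2}} + 0\right) + \left(C + T\right)\right)^{2}}{2} = -6 + \frac{\left(\left(5 \left(-2\right) + 0\right) + \left(C + T\right)\right)^{2}}{2} = -6 + \frac{\left(\left(-10 + 0\right) + \left(C + T\right)\right)^{2}}{2} = -6 + \frac{\left(-10 + \left(C + T\right)\right)^{2}}{2} = -6 + \frac{\left(-10 + C + T\right)^{2}}{2}$)
$g^{2}{\left(6,x \right)} = \left(-6 + \frac{\left(-10 + 13 + 6\right)^{2}}{2}\right)^{2} = \left(-6 + \frac{9^{2}}{2}\right)^{2} = \left(-6 + \frac{1}{2} \cdot 81\right)^{2} = \left(-6 + \frac{81}{2}\right)^{2} = \left(\frac{69}{2}\right)^{2} = \frac{4761}{4}$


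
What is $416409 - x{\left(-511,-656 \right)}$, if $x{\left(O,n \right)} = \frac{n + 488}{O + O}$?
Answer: $\frac{30397845}{73} \approx 4.1641 \cdot 10^{5}$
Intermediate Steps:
$x{\left(O,n \right)} = \frac{488 + n}{2 O}$
$416409 - x{\left(-511,-656 \right)} = 416409 - \frac{488 - 656}{2 \left(-511\right)} = 416409 - \frac{1}{2} \left(- \frac{1}{511}\right) \left(-168\right) = 416409 - \frac{12}{73} = \frac{30397845}{73}$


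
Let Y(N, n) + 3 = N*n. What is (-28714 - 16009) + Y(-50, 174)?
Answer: -53426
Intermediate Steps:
Y(N, n) = -3 + N*n
(-28714 - 16009) + Y(-50, 174) = (-28714 - 16009) + (-3 - 50*174) = -44723 + (-3 - 8700) = -44723 - 8703 = -53426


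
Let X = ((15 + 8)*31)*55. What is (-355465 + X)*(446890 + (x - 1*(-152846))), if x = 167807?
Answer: -242735473750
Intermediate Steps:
X = 39215 (X = (23*31)*55 = 713*55 = 39215)
(-355465 + X)*(446890 + (x - 1*(-152846))) = (-355465 + 39215)*(446890 + (167807 - 1*(-152846))) = -316250*(446890 + (167807 + 152846)) = -316250*(446890 + 320653) = -316250*767543 = -242735473750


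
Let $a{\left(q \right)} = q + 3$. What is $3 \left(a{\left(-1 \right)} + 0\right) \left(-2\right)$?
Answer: $-12$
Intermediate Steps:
$a{\left(q \right)} = 3 + q$
$3 \left(a{\left(-1 \right)} + 0\right) \left(-2\right) = 3 \left(\left(3 - 1\right) + 0\right) \left(-2\right) = 3 \left(2 + 0\right) \left(-2\right) = 3 \cdot 2 \left(-2\right) = 3 \left(-4\right) = -12$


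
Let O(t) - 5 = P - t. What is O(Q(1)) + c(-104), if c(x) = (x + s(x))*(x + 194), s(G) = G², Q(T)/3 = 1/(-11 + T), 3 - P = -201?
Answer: 9642893/10 ≈ 9.6429e+5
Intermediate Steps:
P = 204 (P = 3 - 1*(-201) = 3 + 201 = 204)
Q(T) = 3/(-11 + T)
O(t) = 209 - t (O(t) = 5 + (204 - t) = 209 - t)
c(x) = (194 + x)*(x + x²) (c(x) = (x + x²)*(x + 194) = (x + x²)*(194 + x) = (194 + x)*(x + x²))
O(Q(1)) + c(-104) = (209 - 3/(-11 + 1)) - 104*(194 + (-104)² + 195*(-104)) = (209 - 3/(-10)) - 104*(194 + 10816 - 20280) = (209 - 3*(-1)/10) - 104*(-9270) = (209 - 1*(-3/10)) + 964080 = (209 + 3/10) + 964080 = 2093/10 + 964080 = 9642893/10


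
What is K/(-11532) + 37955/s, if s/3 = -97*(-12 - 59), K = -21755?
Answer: 98575235/26473628 ≈ 3.7235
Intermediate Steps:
s = 20661 (s = 3*(-97*(-12 - 59)) = 3*(-97*(-71)) = 3*6887 = 20661)
K/(-11532) + 37955/s = -21755/(-11532) + 37955/20661 = -21755*(-1/11532) + 37955*(1/20661) = 21755/11532 + 37955/20661 = 98575235/26473628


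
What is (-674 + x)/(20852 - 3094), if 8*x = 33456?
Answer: 1754/8879 ≈ 0.19754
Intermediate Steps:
x = 4182 (x = (1/8)*33456 = 4182)
(-674 + x)/(20852 - 3094) = (-674 + 4182)/(20852 - 3094) = 3508/17758 = 3508*(1/17758) = 1754/8879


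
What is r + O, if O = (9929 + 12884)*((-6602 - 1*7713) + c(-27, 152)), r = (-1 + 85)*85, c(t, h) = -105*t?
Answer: -261886100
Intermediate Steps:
r = 7140 (r = 84*85 = 7140)
O = -261893240 (O = (9929 + 12884)*((-6602 - 1*7713) - 105*(-27)) = 22813*((-6602 - 7713) + 2835) = 22813*(-14315 + 2835) = 22813*(-11480) = -261893240)
r + O = 7140 - 261893240 = -261886100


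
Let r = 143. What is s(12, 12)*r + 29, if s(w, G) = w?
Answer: 1745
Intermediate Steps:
s(12, 12)*r + 29 = 12*143 + 29 = 1716 + 29 = 1745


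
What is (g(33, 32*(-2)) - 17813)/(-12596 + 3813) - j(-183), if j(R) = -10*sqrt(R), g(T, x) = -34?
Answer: 17847/8783 + 10*I*sqrt(183) ≈ 2.032 + 135.28*I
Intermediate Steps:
(g(33, 32*(-2)) - 17813)/(-12596 + 3813) - j(-183) = (-34 - 17813)/(-12596 + 3813) - (-10)*sqrt(-183) = -17847/(-8783) - (-10)*I*sqrt(183) = -17847*(-1/8783) - (-10)*I*sqrt(183) = 17847/8783 + 10*I*sqrt(183)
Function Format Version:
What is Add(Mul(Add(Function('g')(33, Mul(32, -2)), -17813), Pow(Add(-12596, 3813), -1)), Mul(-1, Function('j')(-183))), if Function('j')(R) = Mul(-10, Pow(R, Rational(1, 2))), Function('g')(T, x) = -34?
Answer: Add(Rational(17847, 8783), Mul(10, I, Pow(183, Rational(1, 2)))) ≈ Add(2.0320, Mul(135.28, I))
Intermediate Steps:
Add(Mul(Add(Function('g')(33, Mul(32, -2)), -17813), Pow(Add(-12596, 3813), -1)), Mul(-1, Function('j')(-183))) = Add(Mul(Add(-34, -17813), Pow(Add(-12596, 3813), -1)), Mul(-1, Mul(-10, Pow(-183, Rational(1, 2))))) = Add(Mul(-17847, Pow(-8783, -1)), Mul(-1, Mul(-10, Mul(I, Pow(183, Rational(1, 2)))))) = Add(Mul(-17847, Rational(-1, 8783)), Mul(-1, Mul(-10, I, Pow(183, Rational(1, 2))))) = Add(Rational(17847, 8783), Mul(10, I, Pow(183, Rational(1, 2))))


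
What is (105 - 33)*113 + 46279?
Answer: 54415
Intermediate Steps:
(105 - 33)*113 + 46279 = 72*113 + 46279 = 8136 + 46279 = 54415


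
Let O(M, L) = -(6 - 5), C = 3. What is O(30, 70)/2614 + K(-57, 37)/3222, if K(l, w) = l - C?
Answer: -26677/1403718 ≈ -0.019005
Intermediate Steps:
O(M, L) = -1 (O(M, L) = -1*1 = -1)
K(l, w) = -3 + l (K(l, w) = l - 1*3 = l - 3 = -3 + l)
O(30, 70)/2614 + K(-57, 37)/3222 = -1/2614 + (-3 - 57)/3222 = -1*1/2614 - 60*1/3222 = -1/2614 - 10/537 = -26677/1403718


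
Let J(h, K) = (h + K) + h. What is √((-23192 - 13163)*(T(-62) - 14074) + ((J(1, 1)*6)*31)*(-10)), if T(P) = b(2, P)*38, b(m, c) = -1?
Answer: 18*√1583445 ≈ 22650.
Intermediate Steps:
J(h, K) = K + 2*h (J(h, K) = (K + h) + h = K + 2*h)
T(P) = -38 (T(P) = -1*38 = -38)
√((-23192 - 13163)*(T(-62) - 14074) + ((J(1, 1)*6)*31)*(-10)) = √((-23192 - 13163)*(-38 - 14074) + (((1 + 2*1)*6)*31)*(-10)) = √(-36355*(-14112) + (((1 + 2)*6)*31)*(-10)) = √(513041760 + ((3*6)*31)*(-10)) = √(513041760 + (18*31)*(-10)) = √(513041760 + 558*(-10)) = √(513041760 - 5580) = √513036180 = 18*√1583445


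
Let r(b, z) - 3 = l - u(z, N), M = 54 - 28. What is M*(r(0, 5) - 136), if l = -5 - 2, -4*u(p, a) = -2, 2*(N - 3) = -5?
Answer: -3653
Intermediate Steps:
N = ½ (N = 3 + (½)*(-5) = 3 - 5/2 = ½ ≈ 0.50000)
u(p, a) = ½ (u(p, a) = -¼*(-2) = ½)
l = -7
M = 26
r(b, z) = -9/2 (r(b, z) = 3 + (-7 - 1*½) = 3 + (-7 - ½) = 3 - 15/2 = -9/2)
M*(r(0, 5) - 136) = 26*(-9/2 - 136) = 26*(-281/2) = -3653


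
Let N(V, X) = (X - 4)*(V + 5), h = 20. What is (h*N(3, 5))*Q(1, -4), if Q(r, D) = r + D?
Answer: -480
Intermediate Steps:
Q(r, D) = D + r
N(V, X) = (-4 + X)*(5 + V)
(h*N(3, 5))*Q(1, -4) = (20*(-20 - 4*3 + 5*5 + 3*5))*(-4 + 1) = (20*(-20 - 12 + 25 + 15))*(-3) = (20*8)*(-3) = 160*(-3) = -480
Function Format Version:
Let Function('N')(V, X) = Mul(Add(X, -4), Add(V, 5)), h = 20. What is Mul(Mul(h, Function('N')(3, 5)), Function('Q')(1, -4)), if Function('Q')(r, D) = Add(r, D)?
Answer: -480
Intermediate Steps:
Function('Q')(r, D) = Add(D, r)
Function('N')(V, X) = Mul(Add(-4, X), Add(5, V))
Mul(Mul(h, Function('N')(3, 5)), Function('Q')(1, -4)) = Mul(Mul(20, Add(-20, Mul(-4, 3), Mul(5, 5), Mul(3, 5))), Add(-4, 1)) = Mul(Mul(20, Add(-20, -12, 25, 15)), -3) = Mul(Mul(20, 8), -3) = Mul(160, -3) = -480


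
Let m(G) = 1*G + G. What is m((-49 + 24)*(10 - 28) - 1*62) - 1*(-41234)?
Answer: 42010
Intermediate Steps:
m(G) = 2*G (m(G) = G + G = 2*G)
m((-49 + 24)*(10 - 28) - 1*62) - 1*(-41234) = 2*((-49 + 24)*(10 - 28) - 1*62) - 1*(-41234) = 2*(-25*(-18) - 62) + 41234 = 2*(450 - 62) + 41234 = 2*388 + 41234 = 776 + 41234 = 42010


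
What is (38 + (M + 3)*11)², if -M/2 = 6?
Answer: 3721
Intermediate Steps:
M = -12 (M = -2*6 = -12)
(38 + (M + 3)*11)² = (38 + (-12 + 3)*11)² = (38 - 9*11)² = (38 - 99)² = (-61)² = 3721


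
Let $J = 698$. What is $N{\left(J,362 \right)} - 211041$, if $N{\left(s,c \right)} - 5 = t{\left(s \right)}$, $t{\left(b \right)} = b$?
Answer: $-210338$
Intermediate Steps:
$N{\left(s,c \right)} = 5 + s$
$N{\left(J,362 \right)} - 211041 = \left(5 + 698\right) - 211041 = 703 - 211041 = -210338$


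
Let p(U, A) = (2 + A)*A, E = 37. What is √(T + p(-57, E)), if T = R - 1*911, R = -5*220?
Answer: 2*I*√142 ≈ 23.833*I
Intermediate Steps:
R = -1100
T = -2011 (T = -1100 - 1*911 = -1100 - 911 = -2011)
p(U, A) = A*(2 + A)
√(T + p(-57, E)) = √(-2011 + 37*(2 + 37)) = √(-2011 + 37*39) = √(-2011 + 1443) = √(-568) = 2*I*√142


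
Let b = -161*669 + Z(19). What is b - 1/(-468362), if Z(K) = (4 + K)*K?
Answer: -50242128463/468362 ≈ -1.0727e+5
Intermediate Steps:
Z(K) = K*(4 + K)
b = -107272 (b = -161*669 + 19*(4 + 19) = -107709 + 19*23 = -107709 + 437 = -107272)
b - 1/(-468362) = -107272 - 1/(-468362) = -107272 - 1*(-1/468362) = -107272 + 1/468362 = -50242128463/468362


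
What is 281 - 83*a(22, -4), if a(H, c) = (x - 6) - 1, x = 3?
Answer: 613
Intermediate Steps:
a(H, c) = -4 (a(H, c) = (3 - 6) - 1 = -3 - 1 = -4)
281 - 83*a(22, -4) = 281 - 83*(-4) = 281 + 332 = 613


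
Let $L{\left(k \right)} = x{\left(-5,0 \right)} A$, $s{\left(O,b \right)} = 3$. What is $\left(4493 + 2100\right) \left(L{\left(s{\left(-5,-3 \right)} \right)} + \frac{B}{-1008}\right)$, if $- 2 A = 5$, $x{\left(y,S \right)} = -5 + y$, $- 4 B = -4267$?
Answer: $\frac{636442069}{4032} \approx 1.5785 \cdot 10^{5}$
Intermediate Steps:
$B = \frac{4267}{4}$ ($B = \left(- \frac{1}{4}\right) \left(-4267\right) = \frac{4267}{4} \approx 1066.8$)
$A = - \frac{5}{2}$ ($A = \left(- \frac{1}{2}\right) 5 = - \frac{5}{2} \approx -2.5$)
$L{\left(k \right)} = 25$ ($L{\left(k \right)} = \left(-5 - 5\right) \left(- \frac{5}{2}\right) = \left(-10\right) \left(- \frac{5}{2}\right) = 25$)
$\left(4493 + 2100\right) \left(L{\left(s{\left(-5,-3 \right)} \right)} + \frac{B}{-1008}\right) = \left(4493 + 2100\right) \left(25 + \frac{4267}{4 \left(-1008\right)}\right) = 6593 \left(25 + \frac{4267}{4} \left(- \frac{1}{1008}\right)\right) = 6593 \left(25 - \frac{4267}{4032}\right) = 6593 \cdot \frac{96533}{4032} = \frac{636442069}{4032}$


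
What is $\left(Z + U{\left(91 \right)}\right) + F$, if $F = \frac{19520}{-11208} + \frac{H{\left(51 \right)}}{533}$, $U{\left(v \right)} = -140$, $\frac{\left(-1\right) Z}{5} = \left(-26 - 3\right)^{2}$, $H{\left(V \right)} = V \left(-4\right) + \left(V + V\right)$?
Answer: $- \frac{3245998307}{746733} \approx -4346.9$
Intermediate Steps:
$H{\left(V \right)} = - 2 V$ ($H{\left(V \right)} = - 4 V + 2 V = - 2 V$)
$Z = -4205$ ($Z = - 5 \left(-26 - 3\right)^{2} = - 5 \left(-29\right)^{2} = \left(-5\right) 841 = -4205$)
$F = - \frac{1443422}{746733}$ ($F = \frac{19520}{-11208} + \frac{\left(-2\right) 51}{533} = 19520 \left(- \frac{1}{11208}\right) - \frac{102}{533} = - \frac{2440}{1401} - \frac{102}{533} = - \frac{1443422}{746733} \approx -1.933$)
$\left(Z + U{\left(91 \right)}\right) + F = \left(-4205 - 140\right) - \frac{1443422}{746733} = -4345 - \frac{1443422}{746733} = - \frac{3245998307}{746733}$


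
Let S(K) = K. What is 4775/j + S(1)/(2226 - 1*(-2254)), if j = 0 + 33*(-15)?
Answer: -4278301/443520 ≈ -9.6462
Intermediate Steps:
j = -495 (j = 0 - 495 = -495)
4775/j + S(1)/(2226 - 1*(-2254)) = 4775/(-495) + 1/(2226 - 1*(-2254)) = 4775*(-1/495) + 1/(2226 + 2254) = -955/99 + 1/4480 = -4278301/443520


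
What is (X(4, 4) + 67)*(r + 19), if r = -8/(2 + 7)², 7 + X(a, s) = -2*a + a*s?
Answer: 104108/81 ≈ 1285.3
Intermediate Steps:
X(a, s) = -7 - 2*a + a*s (X(a, s) = -7 + (-2*a + a*s) = -7 - 2*a + a*s)
r = -8/81 (r = -8/(9²) = -8/81 ≈ -0.098765)
(X(4, 4) + 67)*(r + 19) = ((-7 - 2*4 + 4*4) + 67)*(-8/81 + 19) = ((-7 - 8 + 16) + 67)*(1531/81) = (1 + 67)*(1531/81) = 68*(1531/81) = 104108/81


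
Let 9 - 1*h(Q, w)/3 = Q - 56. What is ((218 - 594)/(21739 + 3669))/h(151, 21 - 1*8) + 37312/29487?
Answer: 3397237465/2684653744 ≈ 1.2654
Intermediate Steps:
h(Q, w) = 195 - 3*Q (h(Q, w) = 27 - 3*(Q - 56) = 27 - 3*(-56 + Q) = 27 + (168 - 3*Q) = 195 - 3*Q)
((218 - 594)/(21739 + 3669))/h(151, 21 - 1*8) + 37312/29487 = ((218 - 594)/(21739 + 3669))/(195 - 3*151) + 37312/29487 = (-376/25408)/(195 - 453) + 37312*(1/29487) = -376*1/25408/(-258) + 37312/29487 = -47/3176*(-1/258) + 37312/29487 = 47/819408 + 37312/29487 = 3397237465/2684653744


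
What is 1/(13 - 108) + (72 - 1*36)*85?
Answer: 290699/95 ≈ 3060.0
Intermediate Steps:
1/(13 - 108) + (72 - 1*36)*85 = 1/(-95) + (72 - 36)*85 = -1/95 + 36*85 = -1/95 + 3060 = 290699/95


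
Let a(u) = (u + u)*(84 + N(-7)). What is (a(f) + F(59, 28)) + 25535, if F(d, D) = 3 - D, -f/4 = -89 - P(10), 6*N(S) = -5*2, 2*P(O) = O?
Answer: 262274/3 ≈ 87425.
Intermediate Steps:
P(O) = O/2
N(S) = -5/3 (N(S) = (-5*2)/6 = (⅙)*(-10) = -5/3)
f = 376 (f = -4*(-89 - 10/2) = -4*(-89 - 1*5) = -4*(-89 - 5) = -4*(-94) = 376)
a(u) = 494*u/3 (a(u) = (u + u)*(84 - 5/3) = (2*u)*(247/3) = 494*u/3)
(a(f) + F(59, 28)) + 25535 = ((494/3)*376 + (3 - 1*28)) + 25535 = (185744/3 + (3 - 28)) + 25535 = (185744/3 - 25) + 25535 = 185669/3 + 25535 = 262274/3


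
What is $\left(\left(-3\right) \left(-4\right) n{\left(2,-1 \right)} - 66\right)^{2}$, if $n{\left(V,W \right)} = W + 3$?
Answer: $1764$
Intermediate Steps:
$n{\left(V,W \right)} = 3 + W$
$\left(\left(-3\right) \left(-4\right) n{\left(2,-1 \right)} - 66\right)^{2} = \left(\left(-3\right) \left(-4\right) \left(3 - 1\right) - 66\right)^{2} = \left(12 \cdot 2 - 66\right)^{2} = \left(24 - 66\right)^{2} = \left(-42\right)^{2} = 1764$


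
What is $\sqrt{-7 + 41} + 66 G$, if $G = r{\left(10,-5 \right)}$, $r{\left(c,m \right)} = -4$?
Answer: $-264 + \sqrt{34} \approx -258.17$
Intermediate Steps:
$G = -4$
$\sqrt{-7 + 41} + 66 G = \sqrt{-7 + 41} + 66 \left(-4\right) = \sqrt{34} - 264 = -264 + \sqrt{34}$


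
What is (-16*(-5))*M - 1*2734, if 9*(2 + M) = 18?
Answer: -2734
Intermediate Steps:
M = 0 (M = -2 + (⅑)*18 = -2 + 2 = 0)
(-16*(-5))*M - 1*2734 = -16*(-5)*0 - 1*2734 = 80*0 - 2734 = 0 - 2734 = -2734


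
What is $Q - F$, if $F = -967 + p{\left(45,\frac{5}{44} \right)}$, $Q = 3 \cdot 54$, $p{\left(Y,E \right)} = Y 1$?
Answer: $1084$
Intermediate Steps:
$p{\left(Y,E \right)} = Y$
$Q = 162$
$F = -922$ ($F = -967 + 45 = -922$)
$Q - F = 162 - -922 = 162 + 922 = 1084$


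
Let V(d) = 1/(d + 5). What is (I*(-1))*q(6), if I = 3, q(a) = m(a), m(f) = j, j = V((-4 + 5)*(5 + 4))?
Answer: -3/14 ≈ -0.21429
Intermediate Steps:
V(d) = 1/(5 + d)
j = 1/14 (j = 1/(5 + (-4 + 5)*(5 + 4)) = 1/(5 + 1*9) = 1/(5 + 9) = 1/14 ≈ 0.071429)
m(f) = 1/14
q(a) = 1/14
(I*(-1))*q(6) = (3*(-1))*(1/14) = -3*1/14 = -3/14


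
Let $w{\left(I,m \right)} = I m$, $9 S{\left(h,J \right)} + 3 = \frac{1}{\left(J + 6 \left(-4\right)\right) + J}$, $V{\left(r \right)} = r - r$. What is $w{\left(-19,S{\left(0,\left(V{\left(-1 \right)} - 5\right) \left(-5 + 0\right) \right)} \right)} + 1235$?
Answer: $\frac{290453}{234} \approx 1241.3$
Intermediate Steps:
$V{\left(r \right)} = 0$
$S{\left(h,J \right)} = - \frac{1}{3} + \frac{1}{9 \left(-24 + 2 J\right)}$ ($S{\left(h,J \right)} = - \frac{1}{3} + \frac{1}{9 \left(\left(J + 6 \left(-4\right)\right) + J\right)} = - \frac{1}{3} + \frac{1}{9 \left(\left(J - 24\right) + J\right)} = - \frac{1}{3} + \frac{1}{9 \left(\left(-24 + J\right) + J\right)} = - \frac{1}{3} + \frac{1}{9 \left(-24 + 2 J\right)}$)
$w{\left(-19,S{\left(0,\left(V{\left(-1 \right)} - 5\right) \left(-5 + 0\right) \right)} \right)} + 1235 = - 19 \frac{73 - 6 \left(0 - 5\right) \left(-5 + 0\right)}{18 \left(-12 + \left(0 - 5\right) \left(-5 + 0\right)\right)} + 1235 = - 19 \frac{73 - 6 \left(\left(-5\right) \left(-5\right)\right)}{18 \left(-12 - -25\right)} + 1235 = - 19 \frac{73 - 150}{18 \left(-12 + 25\right)} + 1235 = - 19 \frac{73 - 150}{18 \cdot 13} + 1235 = - 19 \cdot \frac{1}{18} \cdot \frac{1}{13} \left(-77\right) + 1235 = \left(-19\right) \left(- \frac{77}{234}\right) + 1235 = \frac{1463}{234} + 1235 = \frac{290453}{234}$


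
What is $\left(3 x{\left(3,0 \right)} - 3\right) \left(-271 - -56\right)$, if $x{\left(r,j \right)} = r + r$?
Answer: $-3225$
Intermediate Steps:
$x{\left(r,j \right)} = 2 r$
$\left(3 x{\left(3,0 \right)} - 3\right) \left(-271 - -56\right) = \left(3 \cdot 2 \cdot 3 - 3\right) \left(-271 - -56\right) = \left(3 \cdot 6 - 3\right) \left(-271 + 56\right) = \left(18 - 3\right) \left(-215\right) = 15 \left(-215\right) = -3225$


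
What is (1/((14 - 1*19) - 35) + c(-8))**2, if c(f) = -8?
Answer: 103041/1600 ≈ 64.401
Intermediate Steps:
(1/((14 - 1*19) - 35) + c(-8))**2 = (1/((14 - 1*19) - 35) - 8)**2 = (1/((14 - 19) - 35) - 8)**2 = (1/(-5 - 35) - 8)**2 = (1/(-40) - 8)**2 = (-1/40 - 8)**2 = (-321/40)**2 = 103041/1600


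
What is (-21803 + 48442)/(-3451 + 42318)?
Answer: 26639/38867 ≈ 0.68539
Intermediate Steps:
(-21803 + 48442)/(-3451 + 42318) = 26639/38867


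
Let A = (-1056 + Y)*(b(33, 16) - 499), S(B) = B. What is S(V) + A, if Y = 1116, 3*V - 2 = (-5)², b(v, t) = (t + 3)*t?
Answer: -11691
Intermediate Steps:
b(v, t) = t*(3 + t) (b(v, t) = (3 + t)*t = t*(3 + t))
V = 9 (V = ⅔ + (⅓)*(-5)² = ⅔ + (⅓)*25 = ⅔ + 25/3 = 9)
A = -11700 (A = (-1056 + 1116)*(16*(3 + 16) - 499) = 60*(16*19 - 499) = 60*(304 - 499) = 60*(-195) = -11700)
S(V) + A = 9 - 11700 = -11691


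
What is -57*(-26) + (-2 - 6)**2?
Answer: 1546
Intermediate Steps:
-57*(-26) + (-2 - 6)**2 = 1482 + (-8)**2 = 1482 + 64 = 1546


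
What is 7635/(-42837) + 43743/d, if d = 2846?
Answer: 617363227/40638034 ≈ 15.192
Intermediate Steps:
7635/(-42837) + 43743/d = 7635/(-42837) + 43743/2846 = 7635*(-1/42837) + 43743*(1/2846) = -2545/14279 + 43743/2846 = 617363227/40638034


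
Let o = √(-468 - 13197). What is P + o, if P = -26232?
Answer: -26232 + I*√13665 ≈ -26232.0 + 116.9*I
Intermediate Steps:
o = I*√13665 (o = √(-13665) = I*√13665 ≈ 116.9*I)
P + o = -26232 + I*√13665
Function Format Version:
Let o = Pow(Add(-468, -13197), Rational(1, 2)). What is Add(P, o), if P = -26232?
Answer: Add(-26232, Mul(I, Pow(13665, Rational(1, 2)))) ≈ Add(-26232., Mul(116.90, I))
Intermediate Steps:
o = Mul(I, Pow(13665, Rational(1, 2))) (o = Pow(-13665, Rational(1, 2)) = Mul(I, Pow(13665, Rational(1, 2))) ≈ Mul(116.90, I))
Add(P, o) = Add(-26232, Mul(I, Pow(13665, Rational(1, 2))))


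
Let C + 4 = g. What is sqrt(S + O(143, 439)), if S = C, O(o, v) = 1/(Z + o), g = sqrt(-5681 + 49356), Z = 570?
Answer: sqrt(-2032763 + 2541845*sqrt(1747))/713 ≈ 14.317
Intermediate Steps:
g = 5*sqrt(1747) (g = sqrt(43675) = 5*sqrt(1747) ≈ 208.99)
O(o, v) = 1/(570 + o)
C = -4 + 5*sqrt(1747) ≈ 204.99
S = -4 + 5*sqrt(1747) ≈ 204.99
sqrt(S + O(143, 439)) = sqrt((-4 + 5*sqrt(1747)) + 1/(570 + 143)) = sqrt((-4 + 5*sqrt(1747)) + 1/713) = sqrt(-2851/713 + 5*sqrt(1747))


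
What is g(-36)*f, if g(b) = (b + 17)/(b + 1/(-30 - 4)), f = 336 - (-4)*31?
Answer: 59432/245 ≈ 242.58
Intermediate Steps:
f = 460 (f = 336 - 1*(-124) = 336 + 124 = 460)
g(b) = (17 + b)/(-1/34 + b) (g(b) = (17 + b)/(b + 1/(-34)) = (17 + b)/(b - 1/34) = (17 + b)/(-1/34 + b))
g(-36)*f = (34*(17 - 36)/(-1 + 34*(-36)))*460 = (34*(-19)/(-1 - 1224))*460 = (34*(-19)/(-1225))*460 = (34*(-1/1225)*(-19))*460 = (646/1225)*460 = 59432/245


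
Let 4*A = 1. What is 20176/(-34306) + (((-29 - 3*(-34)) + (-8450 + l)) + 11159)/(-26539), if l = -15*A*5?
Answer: -1260493837/1820893868 ≈ -0.69224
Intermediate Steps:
A = ¼ (A = (¼)*1 = ¼ ≈ 0.25000)
l = -75/4 (l = -15*¼*5 = -15/4*5 = -75/4 ≈ -18.750)
20176/(-34306) + (((-29 - 3*(-34)) + (-8450 + l)) + 11159)/(-26539) = 20176/(-34306) + (((-29 - 3*(-34)) + (-8450 - 75/4)) + 11159)/(-26539) = 20176*(-1/34306) + (((-29 + 102) - 33875/4) + 11159)*(-1/26539) = -10088/17153 + ((73 - 33875/4) + 11159)*(-1/26539) = -10088/17153 + (-33583/4 + 11159)*(-1/26539) = -10088/17153 + (11053/4)*(-1/26539) = -10088/17153 - 11053/106156 = -1260493837/1820893868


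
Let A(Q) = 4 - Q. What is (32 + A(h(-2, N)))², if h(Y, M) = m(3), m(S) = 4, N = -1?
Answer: 1024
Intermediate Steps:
h(Y, M) = 4
(32 + A(h(-2, N)))² = (32 + (4 - 1*4))² = (32 + (4 - 4))² = (32 + 0)² = 32² = 1024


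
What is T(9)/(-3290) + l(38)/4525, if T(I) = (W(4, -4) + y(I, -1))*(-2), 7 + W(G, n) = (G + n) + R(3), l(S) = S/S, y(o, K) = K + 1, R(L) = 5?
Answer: -1481/1488725 ≈ -0.00099481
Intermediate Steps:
y(o, K) = 1 + K
l(S) = 1
W(G, n) = -2 + G + n (W(G, n) = -7 + ((G + n) + 5) = -7 + (5 + G + n) = -2 + G + n)
T(I) = 4 (T(I) = ((-2 + 4 - 4) + (1 - 1))*(-2) = (-2 + 0)*(-2) = -2*(-2) = 4)
T(9)/(-3290) + l(38)/4525 = 4/(-3290) + 1/4525 = 4*(-1/3290) + 1*(1/4525) = -2/1645 + 1/4525 = -1481/1488725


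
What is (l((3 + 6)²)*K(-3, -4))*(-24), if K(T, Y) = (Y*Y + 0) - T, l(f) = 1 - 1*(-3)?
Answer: -1824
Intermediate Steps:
l(f) = 4 (l(f) = 1 + 3 = 4)
K(T, Y) = Y² - T (K(T, Y) = (Y² + 0) - T = Y² - T)
(l((3 + 6)²)*K(-3, -4))*(-24) = (4*((-4)² - 1*(-3)))*(-24) = (4*(16 + 3))*(-24) = (4*19)*(-24) = 76*(-24) = -1824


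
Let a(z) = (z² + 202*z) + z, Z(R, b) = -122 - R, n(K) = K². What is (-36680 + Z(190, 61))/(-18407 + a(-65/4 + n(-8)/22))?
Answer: 71616512/40534467 ≈ 1.7668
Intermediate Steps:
a(z) = z² + 203*z
(-36680 + Z(190, 61))/(-18407 + a(-65/4 + n(-8)/22)) = (-36680 + (-122 - 1*190))/(-18407 + (-65/4 + (-8)²/22)*(203 + (-65/4 + (-8)²/22))) = (-36680 + (-122 - 190))/(-18407 + (-65*¼ + 64*(1/22))*(203 + (-65*¼ + 64*(1/22)))) = (-36680 - 312)/(-18407 + (-65/4 + 32/11)*(203 + (-65/4 + 32/11))) = -36992/(-18407 - 587*(203 - 587/44)/44) = -36992/(-18407 - 587/44*8345/44) = -36992/(-18407 - 4898515/1936) = -36992/(-40534467/1936) = -36992*(-1936/40534467) = 71616512/40534467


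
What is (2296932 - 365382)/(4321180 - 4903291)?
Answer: -643850/194037 ≈ -3.3182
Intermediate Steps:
(2296932 - 365382)/(4321180 - 4903291) = 1931550/(-582111) = 1931550*(-1/582111) = -643850/194037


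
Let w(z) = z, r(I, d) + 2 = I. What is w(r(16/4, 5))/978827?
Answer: 2/978827 ≈ 2.0433e-6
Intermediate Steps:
r(I, d) = -2 + I
w(r(16/4, 5))/978827 = (-2 + 16/4)/978827 = (-2 + 16*(¼))*(1/978827) = (-2 + 4)*(1/978827) = 2*(1/978827) = 2/978827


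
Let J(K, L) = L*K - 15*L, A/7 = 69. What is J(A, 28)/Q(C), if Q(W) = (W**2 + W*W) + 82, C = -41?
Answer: 156/41 ≈ 3.8049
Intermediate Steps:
A = 483 (A = 7*69 = 483)
J(K, L) = -15*L + K*L (J(K, L) = K*L - 15*L = -15*L + K*L)
Q(W) = 82 + 2*W**2 (Q(W) = (W**2 + W**2) + 82 = 2*W**2 + 82 = 82 + 2*W**2)
J(A, 28)/Q(C) = (28*(-15 + 483))/(82 + 2*(-41)**2) = (28*468)/(82 + 2*1681) = 13104/(82 + 3362) = 13104/3444 = 13104*(1/3444) = 156/41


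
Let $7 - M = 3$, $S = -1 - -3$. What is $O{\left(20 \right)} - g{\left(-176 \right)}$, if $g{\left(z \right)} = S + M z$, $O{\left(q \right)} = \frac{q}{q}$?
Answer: $703$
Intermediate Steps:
$S = 2$ ($S = -1 + 3 = 2$)
$M = 4$ ($M = 7 - 3 = 4$)
$O{\left(q \right)} = 1$
$g{\left(z \right)} = 2 + 4 z$
$O{\left(20 \right)} - g{\left(-176 \right)} = 1 - \left(2 + 4 \left(-176\right)\right) = 1 - \left(2 - 704\right) = 1 - -702 = 1 + 702 = 703$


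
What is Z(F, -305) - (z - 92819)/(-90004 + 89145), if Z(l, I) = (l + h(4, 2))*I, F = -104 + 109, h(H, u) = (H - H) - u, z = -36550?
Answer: -915354/859 ≈ -1065.6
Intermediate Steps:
h(H, u) = -u (h(H, u) = 0 - u = -u)
F = 5
Z(l, I) = I*(-2 + l) (Z(l, I) = (l - 1*2)*I = (l - 2)*I = (-2 + l)*I = I*(-2 + l))
Z(F, -305) - (z - 92819)/(-90004 + 89145) = -305*(-2 + 5) - (-36550 - 92819)/(-90004 + 89145) = -305*3 - (-129369)/(-859) = -915 - (-129369)*(-1)/859 = -915 - 1*129369/859 = -915 - 129369/859 = -915354/859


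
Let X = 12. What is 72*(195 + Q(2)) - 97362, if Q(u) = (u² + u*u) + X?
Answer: -81882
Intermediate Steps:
Q(u) = 12 + 2*u² (Q(u) = (u² + u*u) + 12 = (u² + u²) + 12 = 2*u² + 12 = 12 + 2*u²)
72*(195 + Q(2)) - 97362 = 72*(195 + (12 + 2*2²)) - 97362 = 72*(195 + (12 + 2*4)) - 97362 = 72*(195 + (12 + 8)) - 97362 = 72*(195 + 20) - 97362 = 72*215 - 97362 = 15480 - 97362 = -81882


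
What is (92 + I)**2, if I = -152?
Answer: 3600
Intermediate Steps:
(92 + I)**2 = (92 - 152)**2 = (-60)**2 = 3600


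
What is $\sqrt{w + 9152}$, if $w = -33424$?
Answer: $4 i \sqrt{1517} \approx 155.79 i$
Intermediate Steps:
$\sqrt{w + 9152} = \sqrt{-33424 + 9152} = \sqrt{-24272} = 4 i \sqrt{1517}$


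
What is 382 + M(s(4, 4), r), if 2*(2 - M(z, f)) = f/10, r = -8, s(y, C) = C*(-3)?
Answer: 1922/5 ≈ 384.40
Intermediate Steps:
s(y, C) = -3*C
M(z, f) = 2 - f/20 (M(z, f) = 2 - f/(2*10) = 2 - f/20)
382 + M(s(4, 4), r) = 382 + (2 - 1/20*(-8)) = 382 + (2 + ⅖) = 382 + 12/5 = 1922/5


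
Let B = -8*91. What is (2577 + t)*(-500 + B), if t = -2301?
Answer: -338928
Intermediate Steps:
B = -728
(2577 + t)*(-500 + B) = (2577 - 2301)*(-500 - 728) = 276*(-1228) = -338928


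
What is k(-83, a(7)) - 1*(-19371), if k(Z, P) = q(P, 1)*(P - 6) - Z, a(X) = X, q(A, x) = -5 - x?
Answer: 19448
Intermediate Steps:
k(Z, P) = 36 - Z - 6*P (k(Z, P) = (-5 - 1*1)*(P - 6) - Z = (-5 - 1)*(-6 + P) - Z = -6*(-6 + P) - Z = (36 - 6*P) - Z = 36 - Z - 6*P)
k(-83, a(7)) - 1*(-19371) = (36 - 1*(-83) - 6*7) - 1*(-19371) = (36 + 83 - 42) + 19371 = 77 + 19371 = 19448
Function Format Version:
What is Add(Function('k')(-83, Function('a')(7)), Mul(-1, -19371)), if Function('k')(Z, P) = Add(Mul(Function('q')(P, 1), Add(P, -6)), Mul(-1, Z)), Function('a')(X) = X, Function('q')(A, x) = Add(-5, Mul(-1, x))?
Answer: 19448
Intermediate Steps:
Function('k')(Z, P) = Add(36, Mul(-1, Z), Mul(-6, P)) (Function('k')(Z, P) = Add(Mul(Add(-5, Mul(-1, 1)), Add(P, -6)), Mul(-1, Z)) = Add(Mul(Add(-5, -1), Add(-6, P)), Mul(-1, Z)) = Add(Mul(-6, Add(-6, P)), Mul(-1, Z)) = Add(Add(36, Mul(-6, P)), Mul(-1, Z)) = Add(36, Mul(-1, Z), Mul(-6, P)))
Add(Function('k')(-83, Function('a')(7)), Mul(-1, -19371)) = Add(Add(36, Mul(-1, -83), Mul(-6, 7)), Mul(-1, -19371)) = Add(Add(36, 83, -42), 19371) = Add(77, 19371) = 19448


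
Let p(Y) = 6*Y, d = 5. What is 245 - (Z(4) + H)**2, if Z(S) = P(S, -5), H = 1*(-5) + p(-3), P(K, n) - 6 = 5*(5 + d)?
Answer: -844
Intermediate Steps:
P(K, n) = 56 (P(K, n) = 6 + 5*(5 + 5) = 6 + 5*10 = 6 + 50 = 56)
H = -23 (H = 1*(-5) + 6*(-3) = -5 - 18 = -23)
Z(S) = 56
245 - (Z(4) + H)**2 = 245 - (56 - 23)**2 = 245 - 1*33**2 = 245 - 1*1089 = 245 - 1089 = -844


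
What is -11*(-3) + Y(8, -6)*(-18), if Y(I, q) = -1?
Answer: 51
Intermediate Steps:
-11*(-3) + Y(8, -6)*(-18) = -11*(-3) - 1*(-18) = 33 + 18 = 51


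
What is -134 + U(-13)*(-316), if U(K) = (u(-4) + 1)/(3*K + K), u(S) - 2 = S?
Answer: -1821/13 ≈ -140.08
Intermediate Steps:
u(S) = 2 + S
U(K) = -1/(4*K) (U(K) = ((2 - 4) + 1)/(3*K + K) = (-2 + 1)/((4*K)) = -1/(4*K))
-134 + U(-13)*(-316) = -134 - 1/4/(-13)*(-316) = -134 - 1/4*(-1/13)*(-316) = -134 + (1/52)*(-316) = -134 - 79/13 = -1821/13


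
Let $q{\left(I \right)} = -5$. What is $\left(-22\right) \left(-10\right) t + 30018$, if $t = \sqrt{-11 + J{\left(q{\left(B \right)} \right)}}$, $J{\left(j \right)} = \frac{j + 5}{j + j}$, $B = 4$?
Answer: $30018 + 220 i \sqrt{11} \approx 30018.0 + 729.66 i$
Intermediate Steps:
$J{\left(j \right)} = \frac{5 + j}{2 j}$
$t = i \sqrt{11}$ ($t = \sqrt{-11 + \frac{5 - 5}{2 \left(-5\right)}} = \sqrt{-11 + \frac{1}{2} \left(- \frac{1}{5}\right) 0} = \sqrt{-11 + 0} = \sqrt{-11} = i \sqrt{11} \approx 3.3166 i$)
$\left(-22\right) \left(-10\right) t + 30018 = \left(-22\right) \left(-10\right) i \sqrt{11} + 30018 = 220 i \sqrt{11} + 30018 = 30018 + 220 i \sqrt{11}$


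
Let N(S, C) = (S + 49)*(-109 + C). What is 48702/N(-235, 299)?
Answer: -8117/5890 ≈ -1.3781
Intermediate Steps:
N(S, C) = (-109 + C)*(49 + S) (N(S, C) = (49 + S)*(-109 + C) = (-109 + C)*(49 + S))
48702/N(-235, 299) = 48702/(-5341 - 109*(-235) + 49*299 + 299*(-235)) = 48702/(-5341 + 25615 + 14651 - 70265) = 48702/(-35340) = 48702*(-1/35340) = -8117/5890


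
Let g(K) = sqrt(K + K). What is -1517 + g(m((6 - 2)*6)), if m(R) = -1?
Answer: -1517 + I*sqrt(2) ≈ -1517.0 + 1.4142*I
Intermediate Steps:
g(K) = sqrt(2)*sqrt(K) (g(K) = sqrt(2*K) = sqrt(2)*sqrt(K))
-1517 + g(m((6 - 2)*6)) = -1517 + sqrt(2)*sqrt(-1) = -1517 + sqrt(2)*I = -1517 + I*sqrt(2)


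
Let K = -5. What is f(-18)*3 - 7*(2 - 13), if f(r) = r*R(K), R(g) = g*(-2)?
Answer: -463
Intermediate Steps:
R(g) = -2*g
f(r) = 10*r (f(r) = r*(-2*(-5)) = r*10 = 10*r)
f(-18)*3 - 7*(2 - 13) = (10*(-18))*3 - 7*(2 - 13) = -180*3 - 7*(-11) = -540 + 77 = -463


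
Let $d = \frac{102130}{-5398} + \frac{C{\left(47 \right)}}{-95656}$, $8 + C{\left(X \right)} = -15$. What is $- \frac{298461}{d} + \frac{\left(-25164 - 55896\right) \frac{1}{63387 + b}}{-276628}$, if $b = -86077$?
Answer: $\frac{24182618648898836798505}{1532959461491530358} \approx 15775.0$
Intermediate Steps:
$C{\left(X \right)} = -23$ ($C{\left(X \right)} = -8 - 15 = -23$)
$d = - \frac{4884611563}{258175544}$ ($d = \frac{102130}{-5398} - \frac{23}{-95656} = 102130 \left(- \frac{1}{5398}\right) - - \frac{23}{95656} = - \frac{51065}{2699} + \frac{23}{95656} = - \frac{4884611563}{258175544} \approx -18.92$)
$- \frac{298461}{d} + \frac{\left(-25164 - 55896\right) \frac{1}{63387 + b}}{-276628} = - \frac{298461}{- \frac{4884611563}{258175544}} + \frac{\left(-25164 - 55896\right) \frac{1}{63387 - 86077}}{-276628} = \left(-298461\right) \left(- \frac{258175544}{4884611563}\right) + - \frac{81060}{-22690} \left(- \frac{1}{276628}\right) = \frac{77055331037784}{4884611563} + \left(-81060\right) \left(- \frac{1}{22690}\right) \left(- \frac{1}{276628}\right) = \frac{77055331037784}{4884611563} + \frac{8106}{2269} \left(- \frac{1}{276628}\right) = \frac{77055331037784}{4884611563} - \frac{4053}{313834466} = \frac{24182618648898836798505}{1532959461491530358}$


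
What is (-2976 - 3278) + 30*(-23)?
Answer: -6944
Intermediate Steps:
(-2976 - 3278) + 30*(-23) = -6254 - 690 = -6944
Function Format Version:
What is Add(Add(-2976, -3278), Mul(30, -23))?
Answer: -6944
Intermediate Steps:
Add(Add(-2976, -3278), Mul(30, -23)) = Add(-6254, -690) = -6944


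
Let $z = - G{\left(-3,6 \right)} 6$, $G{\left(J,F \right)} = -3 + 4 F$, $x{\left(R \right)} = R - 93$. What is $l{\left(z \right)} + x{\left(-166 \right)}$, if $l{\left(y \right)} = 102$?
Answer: $-157$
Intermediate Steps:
$x{\left(R \right)} = -93 + R$
$z = -126$ ($z = - (-3 + 4 \cdot 6) 6 = - (-3 + 24) 6 = \left(-1\right) 21 \cdot 6 = \left(-21\right) 6 = -126$)
$l{\left(z \right)} + x{\left(-166 \right)} = 102 - 259 = -157$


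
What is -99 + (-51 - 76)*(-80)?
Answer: 10061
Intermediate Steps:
-99 + (-51 - 76)*(-80) = -99 - 127*(-80) = -99 + 10160 = 10061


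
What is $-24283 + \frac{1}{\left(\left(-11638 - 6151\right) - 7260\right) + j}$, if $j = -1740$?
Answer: $- \frac{650517288}{26789} \approx -24283.0$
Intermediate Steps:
$-24283 + \frac{1}{\left(\left(-11638 - 6151\right) - 7260\right) + j} = -24283 + \frac{1}{\left(\left(-11638 - 6151\right) - 7260\right) - 1740} = -24283 + \frac{1}{\left(-17789 - 7260\right) - 1740} = -24283 + \frac{1}{-25049 - 1740} = -24283 + \frac{1}{-26789} = -24283 - \frac{1}{26789} = - \frac{650517288}{26789}$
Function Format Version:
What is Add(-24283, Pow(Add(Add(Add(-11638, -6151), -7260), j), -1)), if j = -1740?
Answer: Rational(-650517288, 26789) ≈ -24283.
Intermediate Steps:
Add(-24283, Pow(Add(Add(Add(-11638, -6151), -7260), j), -1)) = Add(-24283, Pow(Add(Add(Add(-11638, -6151), -7260), -1740), -1)) = Add(-24283, Pow(Add(Add(-17789, -7260), -1740), -1)) = Add(-24283, Pow(Add(-25049, -1740), -1)) = Add(-24283, Pow(-26789, -1)) = Add(-24283, Rational(-1, 26789)) = Rational(-650517288, 26789)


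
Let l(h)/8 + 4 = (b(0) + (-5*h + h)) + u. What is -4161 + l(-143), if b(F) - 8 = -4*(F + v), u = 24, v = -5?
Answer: 799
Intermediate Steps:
b(F) = 28 - 4*F (b(F) = 8 - 4*(F - 5) = 8 - 4*(-5 + F) = 8 + (20 - 4*F) = 28 - 4*F)
l(h) = 384 - 32*h (l(h) = -32 + 8*(((28 - 4*0) + (-5*h + h)) + 24) = -32 + 8*(((28 + 0) - 4*h) + 24) = -32 + 8*((28 - 4*h) + 24) = -32 + 8*(52 - 4*h) = -32 + (416 - 32*h) = 384 - 32*h)
-4161 + l(-143) = -4161 + (384 - 32*(-143)) = -4161 + (384 + 4576) = -4161 + 4960 = 799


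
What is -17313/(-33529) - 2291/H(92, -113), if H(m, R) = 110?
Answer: -74910509/3688190 ≈ -20.311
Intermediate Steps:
-17313/(-33529) - 2291/H(92, -113) = -17313/(-33529) - 2291/110 = -17313*(-1/33529) - 2291*1/110 = 17313/33529 - 2291/110 = -74910509/3688190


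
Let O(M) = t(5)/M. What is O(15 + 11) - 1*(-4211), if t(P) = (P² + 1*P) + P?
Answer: 109521/26 ≈ 4212.3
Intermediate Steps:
t(P) = P² + 2*P (t(P) = (P² + P) + P = (P + P²) + P = P² + 2*P)
O(M) = 35/M (O(M) = (5*(2 + 5))/M = (5*7)/M = 35/M)
O(15 + 11) - 1*(-4211) = 35/(15 + 11) - 1*(-4211) = 35/26 + 4211 = 109521/26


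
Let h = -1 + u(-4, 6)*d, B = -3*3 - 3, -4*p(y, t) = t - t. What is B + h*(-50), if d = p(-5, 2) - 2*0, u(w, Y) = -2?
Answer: 38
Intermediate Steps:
p(y, t) = 0 (p(y, t) = -(t - t)/4 = -¼*0 = 0)
B = -12 (B = -9 - 3 = -12)
d = 0 (d = 0 - 2*0 = 0 + 0 = 0)
h = -1 (h = -1 - 2*0 = -1 + 0 = -1)
B + h*(-50) = -12 - 1*(-50) = -12 + 50 = 38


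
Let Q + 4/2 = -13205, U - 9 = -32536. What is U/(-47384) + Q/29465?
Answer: 332607567/1396169560 ≈ 0.23823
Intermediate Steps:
U = -32527 (U = 9 - 32536 = -32527)
Q = -13207 (Q = -2 - 13205 = -13207)
U/(-47384) + Q/29465 = -32527/(-47384) - 13207/29465 = -32527*(-1/47384) - 13207*1/29465 = 32527/47384 - 13207/29465 = 332607567/1396169560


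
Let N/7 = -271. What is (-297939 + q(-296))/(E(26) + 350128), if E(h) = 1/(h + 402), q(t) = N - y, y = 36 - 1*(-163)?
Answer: -25682996/29970957 ≈ -0.85693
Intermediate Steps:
N = -1897 (N = 7*(-271) = -1897)
y = 199 (y = 36 + 163 = 199)
q(t) = -2096 (q(t) = -1897 - 1*199 = -1897 - 199 = -2096)
E(h) = 1/(402 + h)
(-297939 + q(-296))/(E(26) + 350128) = (-297939 - 2096)/(1/(402 + 26) + 350128) = -300035/(1/428 + 350128) = -300035/149854785/428 = -300035*428/149854785 = -25682996/29970957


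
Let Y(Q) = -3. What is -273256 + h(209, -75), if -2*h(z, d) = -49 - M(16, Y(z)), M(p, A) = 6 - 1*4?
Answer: -546461/2 ≈ -2.7323e+5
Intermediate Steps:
M(p, A) = 2 (M(p, A) = 6 - 4 = 2)
h(z, d) = 51/2 (h(z, d) = -(-49 - 1*2)/2 = -(-49 - 2)/2 = -½*(-51) = 51/2)
-273256 + h(209, -75) = -273256 + 51/2 = -546461/2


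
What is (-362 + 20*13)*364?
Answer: -37128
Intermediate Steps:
(-362 + 20*13)*364 = (-362 + 260)*364 = -102*364 = -37128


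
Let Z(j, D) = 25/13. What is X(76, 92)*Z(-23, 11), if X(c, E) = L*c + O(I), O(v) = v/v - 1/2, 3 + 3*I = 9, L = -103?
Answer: -391375/26 ≈ -15053.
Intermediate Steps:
I = 2 (I = -1 + (⅓)*9 = -1 + 3 = 2)
O(v) = ½ (O(v) = 1 - 1*½ = 1 - ½ = ½)
Z(j, D) = 25/13 (Z(j, D) = 25*(1/13) = 25/13)
X(c, E) = ½ - 103*c (X(c, E) = -103*c + ½ = ½ - 103*c)
X(76, 92)*Z(-23, 11) = (½ - 103*76)*(25/13) = (½ - 7828)*(25/13) = -15655/2*25/13 = -391375/26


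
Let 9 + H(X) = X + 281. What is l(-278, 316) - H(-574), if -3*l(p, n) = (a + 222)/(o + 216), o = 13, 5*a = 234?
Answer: 345342/1145 ≈ 301.61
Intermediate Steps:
a = 234/5 (a = (⅕)*234 = 234/5 ≈ 46.800)
H(X) = 272 + X (H(X) = -9 + (X + 281) = -9 + (281 + X) = 272 + X)
l(p, n) = -448/1145 (l(p, n) = -(234/5 + 222)/(3*(13 + 216)) = -448/(5*229) = -⅓*1344/1145 = -448/1145)
l(-278, 316) - H(-574) = -448/1145 - (272 - 574) = -448/1145 - 1*(-302) = -448/1145 + 302 = 345342/1145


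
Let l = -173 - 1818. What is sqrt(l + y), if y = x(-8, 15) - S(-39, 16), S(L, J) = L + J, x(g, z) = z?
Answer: 3*I*sqrt(217) ≈ 44.193*I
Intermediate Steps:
S(L, J) = J + L
l = -1991
y = 38 (y = 15 - (16 - 39) = 15 - 1*(-23) = 15 + 23 = 38)
sqrt(l + y) = sqrt(-1991 + 38) = sqrt(-1953) = 3*I*sqrt(217)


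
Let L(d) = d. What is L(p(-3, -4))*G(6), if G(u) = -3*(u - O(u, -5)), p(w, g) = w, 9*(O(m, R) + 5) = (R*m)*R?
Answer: -51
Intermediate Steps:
O(m, R) = -5 + m*R²/9 (O(m, R) = -5 + ((R*m)*R)/9 = -5 + (m*R²)/9 = -5 + m*R²/9)
G(u) = -15 + 16*u/3 (G(u) = -3*(u - (-5 + (⅑)*u*(-5)²)) = -3*(u - (-5 + (⅑)*u*25)) = -3*(u - (-5 + 25*u/9)) = -3*(u + (5 - 25*u/9)) = -3*(5 - 16*u/9) = -15 + 16*u/3)
L(p(-3, -4))*G(6) = -3*(-15 + (16/3)*6) = -3*(-15 + 32) = -3*17 = -51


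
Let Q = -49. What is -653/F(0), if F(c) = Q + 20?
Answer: 653/29 ≈ 22.517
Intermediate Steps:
F(c) = -29 (F(c) = -49 + 20 = -29)
-653/F(0) = -653/(-29) = -653*(-1/29) = 653/29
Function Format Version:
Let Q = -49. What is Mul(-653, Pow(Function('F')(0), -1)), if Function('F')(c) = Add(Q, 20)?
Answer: Rational(653, 29) ≈ 22.517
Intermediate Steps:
Function('F')(c) = -29 (Function('F')(c) = Add(-49, 20) = -29)
Mul(-653, Pow(Function('F')(0), -1)) = Mul(-653, Pow(-29, -1)) = Mul(-653, Rational(-1, 29)) = Rational(653, 29)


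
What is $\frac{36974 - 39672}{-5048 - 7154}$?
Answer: $\frac{1349}{6101} \approx 0.22111$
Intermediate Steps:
$\frac{36974 - 39672}{-5048 - 7154} = - \frac{2698}{-12202} = \left(-2698\right) \left(- \frac{1}{12202}\right) = \frac{1349}{6101}$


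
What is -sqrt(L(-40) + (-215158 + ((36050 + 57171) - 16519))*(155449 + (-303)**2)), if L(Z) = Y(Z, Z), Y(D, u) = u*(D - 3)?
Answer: -2*I*sqrt(8558587982) ≈ -1.8503e+5*I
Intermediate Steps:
Y(D, u) = u*(-3 + D)
L(Z) = Z*(-3 + Z)
-sqrt(L(-40) + (-215158 + ((36050 + 57171) - 16519))*(155449 + (-303)**2)) = -sqrt(-40*(-3 - 40) + (-215158 + ((36050 + 57171) - 16519))*(155449 + (-303)**2)) = -sqrt(-40*(-43) + (-215158 + (93221 - 16519))*(155449 + 91809)) = -sqrt(1720 + (-215158 + 76702)*247258) = -sqrt(1720 - 138456*247258) = -sqrt(1720 - 34234353648) = -sqrt(-34234351928) = -2*I*sqrt(8558587982)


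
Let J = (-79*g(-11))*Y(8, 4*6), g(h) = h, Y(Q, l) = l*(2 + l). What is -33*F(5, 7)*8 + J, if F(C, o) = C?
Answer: 540936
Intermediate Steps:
J = 542256 (J = (-79*(-11))*((4*6)*(2 + 4*6)) = 869*(24*(2 + 24)) = 869*(24*26) = 869*624 = 542256)
-33*F(5, 7)*8 + J = -33*5*8 + 542256 = -165*8 + 542256 = -1320 + 542256 = 540936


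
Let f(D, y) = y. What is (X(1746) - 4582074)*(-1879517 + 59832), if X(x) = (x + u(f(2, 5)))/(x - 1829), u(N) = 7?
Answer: 692051490023075/83 ≈ 8.3380e+12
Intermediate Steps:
X(x) = (7 + x)/(-1829 + x) (X(x) = (x + 7)/(x - 1829) = (7 + x)/(-1829 + x))
(X(1746) - 4582074)*(-1879517 + 59832) = ((7 + 1746)/(-1829 + 1746) - 4582074)*(-1879517 + 59832) = (1753/(-83) - 4582074)*(-1819685) = (-1/83*1753 - 4582074)*(-1819685) = (-1753/83 - 4582074)*(-1819685) = -380313895/83*(-1819685) = 692051490023075/83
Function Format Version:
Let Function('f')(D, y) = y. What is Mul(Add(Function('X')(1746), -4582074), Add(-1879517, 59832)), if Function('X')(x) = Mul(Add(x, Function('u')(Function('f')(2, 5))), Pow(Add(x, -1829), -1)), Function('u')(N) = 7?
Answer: Rational(692051490023075, 83) ≈ 8.3380e+12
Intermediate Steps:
Function('X')(x) = Mul(Pow(Add(-1829, x), -1), Add(7, x)) (Function('X')(x) = Mul(Add(x, 7), Pow(Add(x, -1829), -1)) = Mul(Add(7, x), Pow(Add(-1829, x), -1)) = Mul(Pow(Add(-1829, x), -1), Add(7, x)))
Mul(Add(Function('X')(1746), -4582074), Add(-1879517, 59832)) = Mul(Add(Mul(Pow(Add(-1829, 1746), -1), Add(7, 1746)), -4582074), Add(-1879517, 59832)) = Mul(Add(Mul(Pow(-83, -1), 1753), -4582074), -1819685) = Mul(Add(Mul(Rational(-1, 83), 1753), -4582074), -1819685) = Mul(Add(Rational(-1753, 83), -4582074), -1819685) = Mul(Rational(-380313895, 83), -1819685) = Rational(692051490023075, 83)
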